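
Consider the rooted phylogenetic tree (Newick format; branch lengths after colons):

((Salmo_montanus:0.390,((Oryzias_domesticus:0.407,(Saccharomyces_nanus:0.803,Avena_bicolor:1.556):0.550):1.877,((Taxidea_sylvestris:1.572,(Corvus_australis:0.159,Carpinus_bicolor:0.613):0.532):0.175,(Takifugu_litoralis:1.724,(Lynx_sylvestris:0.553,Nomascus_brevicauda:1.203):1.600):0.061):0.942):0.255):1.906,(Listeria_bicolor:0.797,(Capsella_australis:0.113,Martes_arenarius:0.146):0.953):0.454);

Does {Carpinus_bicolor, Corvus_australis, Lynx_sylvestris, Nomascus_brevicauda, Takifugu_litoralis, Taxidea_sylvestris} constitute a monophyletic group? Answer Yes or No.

The most recent common ancestor of these taxa subtends ((Taxidea_sylvestris,(Corvus_australis,Carpinus_bicolor)),(Takifugu_litoralis,(Lynx_sylvestris,Nomascus_brevicauda))).
That clade has exactly 6 tips — every listed taxon and nothing else — so the group is monophyletic.

Yes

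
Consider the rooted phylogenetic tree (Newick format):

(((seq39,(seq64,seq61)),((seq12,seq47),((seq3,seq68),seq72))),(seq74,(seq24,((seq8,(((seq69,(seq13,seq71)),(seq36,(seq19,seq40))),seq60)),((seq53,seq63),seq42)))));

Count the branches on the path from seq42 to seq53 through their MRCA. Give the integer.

3

The MRCA of seq42 and seq53 is the node subtending ((seq53,seq63),seq42).
From seq42 up to that node: 1 branch. From seq53 up to the same node: 2 branches. Total: 1 + 2 = 3.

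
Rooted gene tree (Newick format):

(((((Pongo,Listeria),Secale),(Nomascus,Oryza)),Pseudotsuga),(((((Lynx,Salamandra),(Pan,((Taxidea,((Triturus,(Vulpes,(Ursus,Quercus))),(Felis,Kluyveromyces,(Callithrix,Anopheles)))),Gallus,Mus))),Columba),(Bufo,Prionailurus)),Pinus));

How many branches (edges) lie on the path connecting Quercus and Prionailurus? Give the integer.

12

The MRCA of Quercus and Prionailurus is the node subtending ((((Lynx,Salamandra),(Pan,((Taxidea,((Triturus,(Vulpes,(Ursus,Quercus))),(Felis,Kluyveromyces,(Callithrix,Anopheles)))),Gallus,Mus))),Columba),(Bufo,Prionailurus)).
From Quercus up to that node: 10 branches. From Prionailurus up to the same node: 2 branches. Total: 10 + 2 = 12.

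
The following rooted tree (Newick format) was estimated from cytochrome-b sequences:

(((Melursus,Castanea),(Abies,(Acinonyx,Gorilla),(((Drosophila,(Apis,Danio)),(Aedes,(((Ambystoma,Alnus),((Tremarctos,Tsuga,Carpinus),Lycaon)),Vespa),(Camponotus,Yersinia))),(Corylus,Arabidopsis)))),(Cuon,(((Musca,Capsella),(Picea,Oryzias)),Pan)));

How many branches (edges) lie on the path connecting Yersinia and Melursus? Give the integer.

8

The MRCA of Yersinia and Melursus is the node subtending ((Melursus,Castanea),(Abies,(Acinonyx,Gorilla),(((Drosophila,(Apis,Danio)),(Aedes,(((Ambystoma,Alnus),((Tremarctos,Tsuga,Carpinus),Lycaon)),Vespa),(Camponotus,Yersinia))),(Corylus,Arabidopsis)))).
From Yersinia up to that node: 6 branches. From Melursus up to the same node: 2 branches. Total: 6 + 2 = 8.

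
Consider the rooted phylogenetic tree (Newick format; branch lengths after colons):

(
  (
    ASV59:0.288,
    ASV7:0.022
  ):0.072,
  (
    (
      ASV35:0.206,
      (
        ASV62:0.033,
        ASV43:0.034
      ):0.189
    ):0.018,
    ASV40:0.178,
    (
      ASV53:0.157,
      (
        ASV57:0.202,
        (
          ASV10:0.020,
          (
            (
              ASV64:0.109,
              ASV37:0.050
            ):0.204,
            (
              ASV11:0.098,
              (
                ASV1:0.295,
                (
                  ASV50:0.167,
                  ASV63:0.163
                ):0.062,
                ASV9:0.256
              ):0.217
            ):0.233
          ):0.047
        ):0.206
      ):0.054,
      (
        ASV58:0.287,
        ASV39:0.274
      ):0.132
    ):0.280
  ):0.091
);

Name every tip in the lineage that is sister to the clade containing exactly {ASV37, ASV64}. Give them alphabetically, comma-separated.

The clade containing exactly {ASV37, ASV64} attaches to the tree at the node subtending ((ASV64,ASV37),(ASV11,(ASV1,(ASV50,ASV63),ASV9))).
The other lineage descending from that same node — the sister group — is (ASV11,(ASV1,(ASV50,ASV63),ASV9)); its 5 tips in alphabetical order are the answer.

ASV1, ASV11, ASV50, ASV63, ASV9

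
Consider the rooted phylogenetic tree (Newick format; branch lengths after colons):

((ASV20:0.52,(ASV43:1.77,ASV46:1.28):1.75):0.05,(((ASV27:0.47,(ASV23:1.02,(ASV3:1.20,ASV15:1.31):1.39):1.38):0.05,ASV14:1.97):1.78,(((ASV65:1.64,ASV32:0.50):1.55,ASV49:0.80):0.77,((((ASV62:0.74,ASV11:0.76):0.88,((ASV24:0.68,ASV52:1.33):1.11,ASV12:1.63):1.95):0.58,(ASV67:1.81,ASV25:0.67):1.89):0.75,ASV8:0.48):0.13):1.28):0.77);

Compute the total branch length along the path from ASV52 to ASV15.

13.04

The path runs ASV52 → … → MRCA → … → ASV15; the MRCA is the node subtending (((ASV27,(ASV23,(ASV3,ASV15))),ASV14),(((ASV65,ASV32),ASV49),((((ASV62,ASV11),((ASV24,ASV52),ASV12)),(ASV67,ASV25)),ASV8))).
Branch lengths along that path: 1.33 + 1.11 + 1.95 + 0.58 + 0.75 + 0.13 + 1.28 + 1.78 + 0.05 + 1.38 + 1.39 + 1.31 = 13.04.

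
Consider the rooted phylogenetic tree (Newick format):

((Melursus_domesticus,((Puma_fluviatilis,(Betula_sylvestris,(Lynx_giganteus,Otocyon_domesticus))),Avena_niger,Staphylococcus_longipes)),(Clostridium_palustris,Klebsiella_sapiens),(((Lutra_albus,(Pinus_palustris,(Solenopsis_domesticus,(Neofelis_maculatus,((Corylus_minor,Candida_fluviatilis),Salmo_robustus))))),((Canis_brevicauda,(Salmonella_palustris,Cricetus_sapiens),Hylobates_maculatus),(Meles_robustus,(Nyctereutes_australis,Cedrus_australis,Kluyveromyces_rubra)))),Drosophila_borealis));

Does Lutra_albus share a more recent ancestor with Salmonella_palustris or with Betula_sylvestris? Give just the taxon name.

The MRCA of Lutra_albus and Salmonella_palustris subtends ((Lutra_albus,(Pinus_palustris,(Solenopsis_domesticus,(Neofelis_maculatus,((Corylus_minor,Candida_fluviatilis),Salmo_robustus))))),((Canis_brevicauda,(Salmonella_palustris,Cricetus_sapiens),Hylobates_maculatus),(Meles_robustus,(Nyctereutes_australis,Cedrus_australis,Kluyveromyces_rubra)))) (15 taxa).
The MRCA of Lutra_albus and Betula_sylvestris is the root, subtending the entire tree (25 taxa).
The first is nested inside the second, so Lutra_albus shares a more recent common ancestor with Salmonella_palustris.

Salmonella_palustris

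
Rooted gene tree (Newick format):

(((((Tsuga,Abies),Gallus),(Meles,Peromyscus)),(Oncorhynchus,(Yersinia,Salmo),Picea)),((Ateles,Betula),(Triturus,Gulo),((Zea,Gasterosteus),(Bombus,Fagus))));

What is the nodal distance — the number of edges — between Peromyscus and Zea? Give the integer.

8

The MRCA of Peromyscus and Zea is the root of the tree.
From Peromyscus up to that node: 4 branches. From Zea up to the same node: 4 branches. Total: 4 + 4 = 8.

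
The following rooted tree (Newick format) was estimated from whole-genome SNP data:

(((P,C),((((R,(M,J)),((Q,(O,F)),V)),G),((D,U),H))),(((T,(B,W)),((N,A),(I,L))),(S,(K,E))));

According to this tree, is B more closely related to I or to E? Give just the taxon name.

I

The MRCA of B and I subtends ((T,(B,W)),((N,A),(I,L))) (7 taxa).
The MRCA of B and E subtends (((T,(B,W)),((N,A),(I,L))),(S,(K,E))) (10 taxa).
The first is nested inside the second, so B shares a more recent common ancestor with I.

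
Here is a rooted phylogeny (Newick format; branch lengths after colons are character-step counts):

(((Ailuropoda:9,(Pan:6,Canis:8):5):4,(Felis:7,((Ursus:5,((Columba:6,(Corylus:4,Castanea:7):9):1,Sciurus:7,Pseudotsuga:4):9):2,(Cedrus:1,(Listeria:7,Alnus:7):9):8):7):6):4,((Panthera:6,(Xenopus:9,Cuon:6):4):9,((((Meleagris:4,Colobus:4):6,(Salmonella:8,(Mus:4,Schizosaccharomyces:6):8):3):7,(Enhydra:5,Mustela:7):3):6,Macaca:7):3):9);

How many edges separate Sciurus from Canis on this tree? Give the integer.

8

The MRCA of Sciurus and Canis is the node subtending ((Ailuropoda,(Pan,Canis)),(Felis,((Ursus,((Columba,(Corylus,Castanea)),Sciurus,Pseudotsuga)),(Cedrus,(Listeria,Alnus))))).
From Sciurus up to that node: 5 branches. From Canis up to the same node: 3 branches. Total: 5 + 3 = 8.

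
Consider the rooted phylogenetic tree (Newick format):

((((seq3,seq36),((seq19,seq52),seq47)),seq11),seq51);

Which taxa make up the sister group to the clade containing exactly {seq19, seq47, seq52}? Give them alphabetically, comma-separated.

The clade containing exactly {seq19, seq47, seq52} attaches to the tree at the node subtending ((seq3,seq36),((seq19,seq52),seq47)).
The other lineage descending from that same node — the sister group — is (seq3,seq36); its 2 tips in alphabetical order are the answer.

seq3, seq36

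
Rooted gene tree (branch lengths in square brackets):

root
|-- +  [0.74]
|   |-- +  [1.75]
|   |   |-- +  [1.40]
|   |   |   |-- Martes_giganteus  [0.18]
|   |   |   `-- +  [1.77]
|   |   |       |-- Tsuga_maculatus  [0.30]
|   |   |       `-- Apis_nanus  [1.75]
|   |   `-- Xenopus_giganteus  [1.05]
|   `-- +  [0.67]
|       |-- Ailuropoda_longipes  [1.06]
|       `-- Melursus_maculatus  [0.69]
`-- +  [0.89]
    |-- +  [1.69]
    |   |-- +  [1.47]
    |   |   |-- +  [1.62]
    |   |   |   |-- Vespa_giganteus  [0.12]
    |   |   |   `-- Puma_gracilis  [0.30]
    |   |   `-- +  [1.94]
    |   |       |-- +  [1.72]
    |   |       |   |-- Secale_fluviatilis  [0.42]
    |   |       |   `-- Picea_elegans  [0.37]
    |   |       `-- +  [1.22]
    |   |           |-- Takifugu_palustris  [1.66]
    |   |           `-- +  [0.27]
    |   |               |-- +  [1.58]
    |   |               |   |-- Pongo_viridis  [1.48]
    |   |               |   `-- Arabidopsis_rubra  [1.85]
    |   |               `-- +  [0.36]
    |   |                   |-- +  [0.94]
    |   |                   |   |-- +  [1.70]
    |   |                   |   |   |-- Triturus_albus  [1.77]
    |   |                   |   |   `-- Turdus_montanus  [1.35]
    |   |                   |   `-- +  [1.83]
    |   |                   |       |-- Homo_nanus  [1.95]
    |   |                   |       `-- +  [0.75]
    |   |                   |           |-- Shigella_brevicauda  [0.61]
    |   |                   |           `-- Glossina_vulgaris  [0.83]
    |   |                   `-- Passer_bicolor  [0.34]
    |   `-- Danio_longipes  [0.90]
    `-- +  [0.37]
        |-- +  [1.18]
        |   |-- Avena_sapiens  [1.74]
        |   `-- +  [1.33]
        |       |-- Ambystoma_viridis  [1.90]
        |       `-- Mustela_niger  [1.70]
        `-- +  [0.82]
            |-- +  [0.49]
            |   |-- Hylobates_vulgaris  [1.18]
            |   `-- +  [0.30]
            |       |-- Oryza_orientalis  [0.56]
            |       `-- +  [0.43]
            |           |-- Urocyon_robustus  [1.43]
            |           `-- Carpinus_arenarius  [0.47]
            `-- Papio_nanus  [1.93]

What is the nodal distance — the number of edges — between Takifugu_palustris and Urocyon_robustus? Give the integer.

11

The MRCA of Takifugu_palustris and Urocyon_robustus is the node subtending ((((Vespa_giganteus,Puma_gracilis),((Secale_fluviatilis,Picea_elegans),(Takifugu_palustris,((Pongo_viridis,Arabidopsis_rubra),(((Triturus_albus,Turdus_montanus),(Homo_nanus,(Shigella_brevicauda,Glossina_vulgaris))),Passer_bicolor))))),Danio_longipes),((Avena_sapiens,(Ambystoma_viridis,Mustela_niger)),((Hylobates_vulgaris,(Oryza_orientalis,(Urocyon_robustus,Carpinus_arenarius))),Papio_nanus))).
From Takifugu_palustris up to that node: 5 branches. From Urocyon_robustus up to the same node: 6 branches. Total: 5 + 6 = 11.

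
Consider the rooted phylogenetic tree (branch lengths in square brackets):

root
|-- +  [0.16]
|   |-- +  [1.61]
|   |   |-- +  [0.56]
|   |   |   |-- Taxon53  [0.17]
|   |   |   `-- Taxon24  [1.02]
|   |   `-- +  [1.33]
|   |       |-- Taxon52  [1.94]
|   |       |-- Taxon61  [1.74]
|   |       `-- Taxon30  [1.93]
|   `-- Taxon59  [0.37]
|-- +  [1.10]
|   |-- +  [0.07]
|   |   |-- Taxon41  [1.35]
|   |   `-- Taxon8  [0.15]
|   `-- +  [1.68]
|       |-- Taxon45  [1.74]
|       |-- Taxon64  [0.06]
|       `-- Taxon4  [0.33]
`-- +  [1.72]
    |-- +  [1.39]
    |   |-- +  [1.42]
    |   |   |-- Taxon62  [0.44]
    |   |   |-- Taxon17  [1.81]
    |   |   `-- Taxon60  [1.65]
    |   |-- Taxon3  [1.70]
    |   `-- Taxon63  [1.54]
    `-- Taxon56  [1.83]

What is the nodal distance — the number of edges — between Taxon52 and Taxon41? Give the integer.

7

The MRCA of Taxon52 and Taxon41 is the root of the tree.
From Taxon52 up to that node: 4 branches. From Taxon41 up to the same node: 3 branches. Total: 4 + 3 = 7.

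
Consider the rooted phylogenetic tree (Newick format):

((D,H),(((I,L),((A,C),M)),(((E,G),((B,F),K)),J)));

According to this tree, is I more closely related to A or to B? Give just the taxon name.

The MRCA of I and A subtends ((I,L),((A,C),M)) (5 taxa).
The MRCA of I and B subtends (((I,L),((A,C),M)),(((E,G),((B,F),K)),J)) (11 taxa).
The first is nested inside the second, so I shares a more recent common ancestor with A.

A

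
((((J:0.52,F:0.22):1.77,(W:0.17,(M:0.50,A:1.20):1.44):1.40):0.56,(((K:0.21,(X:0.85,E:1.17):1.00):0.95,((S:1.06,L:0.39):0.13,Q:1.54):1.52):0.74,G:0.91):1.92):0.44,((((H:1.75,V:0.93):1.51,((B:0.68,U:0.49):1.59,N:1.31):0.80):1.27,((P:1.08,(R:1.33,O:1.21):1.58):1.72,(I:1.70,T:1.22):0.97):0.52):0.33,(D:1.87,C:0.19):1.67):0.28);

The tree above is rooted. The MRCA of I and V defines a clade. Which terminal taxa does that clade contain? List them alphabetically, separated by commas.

B, H, I, N, O, P, R, T, U, V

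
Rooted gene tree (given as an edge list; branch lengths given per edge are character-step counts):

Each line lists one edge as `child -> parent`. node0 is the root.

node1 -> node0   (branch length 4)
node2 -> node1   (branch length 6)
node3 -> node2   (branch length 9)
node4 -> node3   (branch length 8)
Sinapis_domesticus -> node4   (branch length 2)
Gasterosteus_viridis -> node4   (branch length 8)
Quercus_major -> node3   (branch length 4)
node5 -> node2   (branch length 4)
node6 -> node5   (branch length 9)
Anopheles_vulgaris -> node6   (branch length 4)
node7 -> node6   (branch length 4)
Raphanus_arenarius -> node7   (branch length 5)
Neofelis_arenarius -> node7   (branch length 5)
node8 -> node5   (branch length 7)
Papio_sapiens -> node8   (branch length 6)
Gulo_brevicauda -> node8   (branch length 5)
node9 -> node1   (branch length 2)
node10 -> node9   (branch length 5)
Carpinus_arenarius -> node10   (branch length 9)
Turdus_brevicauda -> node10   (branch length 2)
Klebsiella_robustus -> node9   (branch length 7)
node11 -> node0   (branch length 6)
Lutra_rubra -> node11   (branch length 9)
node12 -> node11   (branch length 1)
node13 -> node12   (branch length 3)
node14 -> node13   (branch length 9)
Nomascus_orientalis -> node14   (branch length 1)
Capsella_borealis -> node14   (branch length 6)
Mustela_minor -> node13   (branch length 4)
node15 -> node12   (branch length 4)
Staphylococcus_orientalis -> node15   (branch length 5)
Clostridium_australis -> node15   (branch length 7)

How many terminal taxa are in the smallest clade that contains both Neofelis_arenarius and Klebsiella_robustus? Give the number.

The MRCA of Neofelis_arenarius and Klebsiella_robustus is the node subtending ((((Sinapis_domesticus,Gasterosteus_viridis),Quercus_major),((Anopheles_vulgaris,(Raphanus_arenarius,Neofelis_arenarius)),(Papio_sapiens,Gulo_brevicauda))),((Carpinus_arenarius,Turdus_brevicauda),Klebsiella_robustus)).
That clade contains 11 terminal taxa: Anopheles_vulgaris, Carpinus_arenarius, Gasterosteus_viridis, Gulo_brevicauda, Klebsiella_robustus, Neofelis_arenarius, Papio_sapiens, Quercus_major, Raphanus_arenarius, Sinapis_domesticus, Turdus_brevicauda.

11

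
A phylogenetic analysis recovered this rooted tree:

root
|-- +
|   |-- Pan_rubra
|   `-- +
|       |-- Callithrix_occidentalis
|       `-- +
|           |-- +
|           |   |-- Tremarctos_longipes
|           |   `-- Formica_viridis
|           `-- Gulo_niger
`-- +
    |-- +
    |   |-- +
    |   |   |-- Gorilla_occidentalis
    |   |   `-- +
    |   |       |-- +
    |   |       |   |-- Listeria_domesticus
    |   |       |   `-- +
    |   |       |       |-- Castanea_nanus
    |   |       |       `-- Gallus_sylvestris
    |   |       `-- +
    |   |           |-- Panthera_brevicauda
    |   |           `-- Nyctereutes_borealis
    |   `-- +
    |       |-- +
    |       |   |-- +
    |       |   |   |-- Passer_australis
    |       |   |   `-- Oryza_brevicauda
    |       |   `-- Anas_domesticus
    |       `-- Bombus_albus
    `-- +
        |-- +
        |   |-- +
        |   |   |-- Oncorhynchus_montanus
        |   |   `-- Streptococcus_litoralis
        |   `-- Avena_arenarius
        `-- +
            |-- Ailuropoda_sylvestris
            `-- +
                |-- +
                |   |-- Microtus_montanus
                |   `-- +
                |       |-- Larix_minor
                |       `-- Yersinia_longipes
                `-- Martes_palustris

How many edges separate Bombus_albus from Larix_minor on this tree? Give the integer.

9

The MRCA of Bombus_albus and Larix_minor is the node subtending (((Gorilla_occidentalis,((Listeria_domesticus,(Castanea_nanus,Gallus_sylvestris)),(Panthera_brevicauda,Nyctereutes_borealis))),(((Passer_australis,Oryza_brevicauda),Anas_domesticus),Bombus_albus)),(((Oncorhynchus_montanus,Streptococcus_litoralis),Avena_arenarius),(Ailuropoda_sylvestris,((Microtus_montanus,(Larix_minor,Yersinia_longipes)),Martes_palustris)))).
From Bombus_albus up to that node: 3 branches. From Larix_minor up to the same node: 6 branches. Total: 3 + 6 = 9.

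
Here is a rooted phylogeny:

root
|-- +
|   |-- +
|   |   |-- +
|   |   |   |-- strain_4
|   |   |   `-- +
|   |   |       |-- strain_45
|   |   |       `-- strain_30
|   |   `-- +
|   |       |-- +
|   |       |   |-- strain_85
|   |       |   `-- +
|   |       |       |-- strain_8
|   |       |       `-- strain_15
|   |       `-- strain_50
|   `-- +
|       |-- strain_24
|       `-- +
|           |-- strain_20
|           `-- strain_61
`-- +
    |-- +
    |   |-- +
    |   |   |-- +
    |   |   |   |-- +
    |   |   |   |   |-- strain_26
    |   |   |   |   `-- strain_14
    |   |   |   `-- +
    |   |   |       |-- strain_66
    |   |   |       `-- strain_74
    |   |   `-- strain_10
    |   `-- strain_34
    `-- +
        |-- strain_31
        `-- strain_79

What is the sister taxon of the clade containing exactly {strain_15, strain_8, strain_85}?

The clade containing exactly {strain_15, strain_8, strain_85} attaches to the tree at the node subtending ((strain_85,(strain_8,strain_15)),strain_50).
The other lineage descending from that same node — the sister group — is the single tip strain_50.

strain_50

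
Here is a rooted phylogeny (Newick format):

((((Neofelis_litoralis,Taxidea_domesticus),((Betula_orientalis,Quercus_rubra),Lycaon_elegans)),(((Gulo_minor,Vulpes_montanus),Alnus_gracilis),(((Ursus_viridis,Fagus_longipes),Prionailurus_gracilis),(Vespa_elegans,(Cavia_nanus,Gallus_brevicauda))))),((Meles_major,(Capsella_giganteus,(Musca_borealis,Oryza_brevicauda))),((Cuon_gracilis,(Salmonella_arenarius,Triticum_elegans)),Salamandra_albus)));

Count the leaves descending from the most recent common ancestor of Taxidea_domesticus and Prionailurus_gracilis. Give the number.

14

The MRCA of Taxidea_domesticus and Prionailurus_gracilis is the node subtending (((Neofelis_litoralis,Taxidea_domesticus),((Betula_orientalis,Quercus_rubra),Lycaon_elegans)),(((Gulo_minor,Vulpes_montanus),Alnus_gracilis),(((Ursus_viridis,Fagus_longipes),Prionailurus_gracilis),(Vespa_elegans,(Cavia_nanus,Gallus_brevicauda))))).
That clade contains 14 terminal taxa: Alnus_gracilis, Betula_orientalis, Cavia_nanus, Fagus_longipes, Gallus_brevicauda, Gulo_minor, Lycaon_elegans, Neofelis_litoralis, Prionailurus_gracilis, Quercus_rubra, Taxidea_domesticus, Ursus_viridis, Vespa_elegans, Vulpes_montanus.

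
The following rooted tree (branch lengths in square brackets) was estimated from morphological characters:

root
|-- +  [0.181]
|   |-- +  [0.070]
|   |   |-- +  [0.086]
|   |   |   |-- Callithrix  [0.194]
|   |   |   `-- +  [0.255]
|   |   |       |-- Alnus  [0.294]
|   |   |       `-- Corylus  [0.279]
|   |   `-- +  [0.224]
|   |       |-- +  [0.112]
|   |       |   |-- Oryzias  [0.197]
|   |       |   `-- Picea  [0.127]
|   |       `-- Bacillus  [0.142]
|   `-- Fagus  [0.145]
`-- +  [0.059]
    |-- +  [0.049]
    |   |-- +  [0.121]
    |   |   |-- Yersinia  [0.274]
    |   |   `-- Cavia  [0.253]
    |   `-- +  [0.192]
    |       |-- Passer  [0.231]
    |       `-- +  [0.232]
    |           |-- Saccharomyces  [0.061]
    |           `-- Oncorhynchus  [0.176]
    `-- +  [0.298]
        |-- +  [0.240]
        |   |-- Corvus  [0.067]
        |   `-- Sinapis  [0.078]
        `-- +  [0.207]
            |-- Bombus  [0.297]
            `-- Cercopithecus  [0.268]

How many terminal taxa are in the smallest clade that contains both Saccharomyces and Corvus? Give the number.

9

The MRCA of Saccharomyces and Corvus is the node subtending (((Yersinia,Cavia),(Passer,(Saccharomyces,Oncorhynchus))),((Corvus,Sinapis),(Bombus,Cercopithecus))).
That clade contains 9 terminal taxa: Bombus, Cavia, Cercopithecus, Corvus, Oncorhynchus, Passer, Saccharomyces, Sinapis, Yersinia.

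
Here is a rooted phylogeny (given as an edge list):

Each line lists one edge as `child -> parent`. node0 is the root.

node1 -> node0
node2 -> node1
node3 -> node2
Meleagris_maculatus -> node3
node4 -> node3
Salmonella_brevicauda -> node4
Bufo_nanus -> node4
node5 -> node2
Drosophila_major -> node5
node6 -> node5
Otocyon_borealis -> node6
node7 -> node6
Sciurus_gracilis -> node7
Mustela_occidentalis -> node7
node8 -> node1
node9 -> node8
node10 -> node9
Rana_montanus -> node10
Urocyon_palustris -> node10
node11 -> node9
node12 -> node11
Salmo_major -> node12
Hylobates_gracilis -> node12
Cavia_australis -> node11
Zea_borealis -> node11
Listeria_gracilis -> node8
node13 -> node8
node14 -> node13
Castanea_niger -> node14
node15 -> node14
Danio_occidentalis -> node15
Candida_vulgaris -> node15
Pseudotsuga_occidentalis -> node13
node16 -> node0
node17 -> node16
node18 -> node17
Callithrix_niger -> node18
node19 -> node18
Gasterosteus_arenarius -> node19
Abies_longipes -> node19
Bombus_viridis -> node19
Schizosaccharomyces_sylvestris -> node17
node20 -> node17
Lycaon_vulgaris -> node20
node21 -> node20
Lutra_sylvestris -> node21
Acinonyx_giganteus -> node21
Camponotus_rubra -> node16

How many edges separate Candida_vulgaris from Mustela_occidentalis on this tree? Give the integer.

10

The MRCA of Candida_vulgaris and Mustela_occidentalis is the node subtending (((Meleagris_maculatus,(Salmonella_brevicauda,Bufo_nanus)),(Drosophila_major,(Otocyon_borealis,(Sciurus_gracilis,Mustela_occidentalis)))),(((Rana_montanus,Urocyon_palustris),((Salmo_major,Hylobates_gracilis),Cavia_australis,Zea_borealis)),Listeria_gracilis,((Castanea_niger,(Danio_occidentalis,Candida_vulgaris)),Pseudotsuga_occidentalis))).
From Candida_vulgaris up to that node: 5 branches. From Mustela_occidentalis up to the same node: 5 branches. Total: 5 + 5 = 10.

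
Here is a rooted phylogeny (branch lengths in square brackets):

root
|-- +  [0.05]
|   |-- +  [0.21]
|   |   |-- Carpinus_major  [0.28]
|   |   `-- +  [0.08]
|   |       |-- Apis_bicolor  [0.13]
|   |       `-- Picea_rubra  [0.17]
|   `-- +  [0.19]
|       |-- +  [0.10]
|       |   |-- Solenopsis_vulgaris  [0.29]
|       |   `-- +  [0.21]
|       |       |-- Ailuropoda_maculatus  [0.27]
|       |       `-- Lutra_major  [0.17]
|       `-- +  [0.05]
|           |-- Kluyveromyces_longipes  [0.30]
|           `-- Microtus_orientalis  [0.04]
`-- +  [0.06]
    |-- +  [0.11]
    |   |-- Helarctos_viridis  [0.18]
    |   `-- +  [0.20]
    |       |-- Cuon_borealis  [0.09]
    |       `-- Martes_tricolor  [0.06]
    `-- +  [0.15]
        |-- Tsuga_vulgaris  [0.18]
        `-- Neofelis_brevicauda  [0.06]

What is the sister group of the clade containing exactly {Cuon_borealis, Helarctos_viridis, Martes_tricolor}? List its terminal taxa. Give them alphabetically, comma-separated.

Neofelis_brevicauda, Tsuga_vulgaris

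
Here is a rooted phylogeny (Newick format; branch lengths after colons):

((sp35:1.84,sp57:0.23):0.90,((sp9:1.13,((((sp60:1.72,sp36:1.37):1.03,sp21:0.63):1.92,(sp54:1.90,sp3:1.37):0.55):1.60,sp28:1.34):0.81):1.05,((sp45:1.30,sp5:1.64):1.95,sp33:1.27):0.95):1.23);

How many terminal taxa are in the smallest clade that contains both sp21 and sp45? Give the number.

The MRCA of sp21 and sp45 is the node subtending ((sp9,((((sp60,sp36),sp21),(sp54,sp3)),sp28)),((sp45,sp5),sp33)).
That clade contains 10 terminal taxa: sp21, sp28, sp3, sp33, sp36, sp45, sp5, sp54, sp60, sp9.

10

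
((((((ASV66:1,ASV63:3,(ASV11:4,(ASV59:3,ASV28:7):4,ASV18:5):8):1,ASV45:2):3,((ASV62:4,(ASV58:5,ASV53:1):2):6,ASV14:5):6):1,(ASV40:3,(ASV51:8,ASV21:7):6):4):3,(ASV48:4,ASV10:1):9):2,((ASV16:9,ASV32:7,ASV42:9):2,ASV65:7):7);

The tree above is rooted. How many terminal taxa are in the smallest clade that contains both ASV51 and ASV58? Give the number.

14

The MRCA of ASV51 and ASV58 is the node subtending ((((ASV66,ASV63,(ASV11,(ASV59,ASV28),ASV18)),ASV45),((ASV62,(ASV58,ASV53)),ASV14)),(ASV40,(ASV51,ASV21))).
That clade contains 14 terminal taxa: ASV11, ASV14, ASV18, ASV21, ASV28, ASV40, ASV45, ASV51, ASV53, ASV58, ASV59, ASV62, ASV63, ASV66.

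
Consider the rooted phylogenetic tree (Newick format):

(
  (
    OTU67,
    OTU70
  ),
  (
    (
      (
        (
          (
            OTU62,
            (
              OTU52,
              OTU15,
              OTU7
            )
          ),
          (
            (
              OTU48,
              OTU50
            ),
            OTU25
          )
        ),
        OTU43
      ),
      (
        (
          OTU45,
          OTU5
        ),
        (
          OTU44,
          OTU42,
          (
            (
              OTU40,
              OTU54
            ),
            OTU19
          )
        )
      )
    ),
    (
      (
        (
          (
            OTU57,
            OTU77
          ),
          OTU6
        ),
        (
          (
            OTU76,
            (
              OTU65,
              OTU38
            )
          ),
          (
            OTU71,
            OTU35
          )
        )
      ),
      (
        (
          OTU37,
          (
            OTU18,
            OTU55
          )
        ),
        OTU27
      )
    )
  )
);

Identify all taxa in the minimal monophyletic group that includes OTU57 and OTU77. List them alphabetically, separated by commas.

Tracing OTU57: it sits inside (OTU57,OTU77).
Tracing OTU77: it sits inside (OTU57,OTU77).
The smallest clade enclosing both is (OTU57,OTU77); the answer is its 2 terminal taxa in alphabetical order.

OTU57, OTU77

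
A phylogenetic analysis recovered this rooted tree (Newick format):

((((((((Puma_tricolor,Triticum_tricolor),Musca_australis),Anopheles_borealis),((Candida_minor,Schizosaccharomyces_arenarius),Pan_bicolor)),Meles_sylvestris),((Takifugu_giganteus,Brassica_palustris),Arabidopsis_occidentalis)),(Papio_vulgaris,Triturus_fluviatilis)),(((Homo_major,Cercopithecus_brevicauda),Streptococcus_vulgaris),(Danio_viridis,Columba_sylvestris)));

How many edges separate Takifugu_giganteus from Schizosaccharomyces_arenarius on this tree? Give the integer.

8

The MRCA of Takifugu_giganteus and Schizosaccharomyces_arenarius is the node subtending ((((((Puma_tricolor,Triticum_tricolor),Musca_australis),Anopheles_borealis),((Candida_minor,Schizosaccharomyces_arenarius),Pan_bicolor)),Meles_sylvestris),((Takifugu_giganteus,Brassica_palustris),Arabidopsis_occidentalis)).
From Takifugu_giganteus up to that node: 3 branches. From Schizosaccharomyces_arenarius up to the same node: 5 branches. Total: 3 + 5 = 8.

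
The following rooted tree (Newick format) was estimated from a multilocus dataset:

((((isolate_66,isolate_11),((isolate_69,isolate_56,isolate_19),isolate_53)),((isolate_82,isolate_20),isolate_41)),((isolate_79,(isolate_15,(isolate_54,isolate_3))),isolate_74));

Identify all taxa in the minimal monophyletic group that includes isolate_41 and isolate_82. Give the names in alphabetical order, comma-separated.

isolate_20, isolate_41, isolate_82

Tracing isolate_41: it sits inside ((isolate_82,isolate_20),isolate_41).
Tracing isolate_82: it sits inside (isolate_82,isolate_20).
The smallest clade enclosing both is ((isolate_82,isolate_20),isolate_41); the answer is its 3 terminal taxa in alphabetical order.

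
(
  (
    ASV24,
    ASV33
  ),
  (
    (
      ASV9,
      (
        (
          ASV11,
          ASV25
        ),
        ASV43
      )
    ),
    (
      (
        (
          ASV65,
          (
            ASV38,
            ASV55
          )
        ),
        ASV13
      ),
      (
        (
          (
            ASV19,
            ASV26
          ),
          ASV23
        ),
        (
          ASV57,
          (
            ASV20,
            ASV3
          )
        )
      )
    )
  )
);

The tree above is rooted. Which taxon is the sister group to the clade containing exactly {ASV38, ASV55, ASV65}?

The clade containing exactly {ASV38, ASV55, ASV65} attaches to the tree at the node subtending ((ASV65,(ASV38,ASV55)),ASV13).
The other lineage descending from that same node — the sister group — is the single tip ASV13.

ASV13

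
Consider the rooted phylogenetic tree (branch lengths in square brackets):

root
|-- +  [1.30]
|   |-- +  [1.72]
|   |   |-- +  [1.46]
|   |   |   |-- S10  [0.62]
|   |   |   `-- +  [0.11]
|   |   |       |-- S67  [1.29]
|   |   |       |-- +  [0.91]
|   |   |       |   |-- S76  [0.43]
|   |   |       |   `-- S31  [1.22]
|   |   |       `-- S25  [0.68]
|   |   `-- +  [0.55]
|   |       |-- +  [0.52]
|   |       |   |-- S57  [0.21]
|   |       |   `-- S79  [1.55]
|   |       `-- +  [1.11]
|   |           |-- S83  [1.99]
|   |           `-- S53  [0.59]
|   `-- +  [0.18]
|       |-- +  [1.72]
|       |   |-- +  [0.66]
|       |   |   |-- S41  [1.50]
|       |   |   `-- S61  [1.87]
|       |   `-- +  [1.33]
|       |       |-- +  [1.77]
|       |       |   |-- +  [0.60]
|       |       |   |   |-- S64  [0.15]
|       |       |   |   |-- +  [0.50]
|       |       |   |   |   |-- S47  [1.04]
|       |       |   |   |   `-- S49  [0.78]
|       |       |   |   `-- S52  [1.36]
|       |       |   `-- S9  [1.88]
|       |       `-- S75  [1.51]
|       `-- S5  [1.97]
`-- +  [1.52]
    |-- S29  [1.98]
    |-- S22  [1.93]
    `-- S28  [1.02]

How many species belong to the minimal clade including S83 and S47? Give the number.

18

The MRCA of S83 and S47 is the node subtending (((S10,(S67,(S76,S31),S25)),((S57,S79),(S83,S53))),(((S41,S61),(((S64,(S47,S49),S52),S9),S75)),S5)).
That clade contains 18 terminal taxa: S10, S25, S31, S41, S47, S49, S5, S52, S53, S57, S61, S64, S67, S75, S76, S79, S83, S9.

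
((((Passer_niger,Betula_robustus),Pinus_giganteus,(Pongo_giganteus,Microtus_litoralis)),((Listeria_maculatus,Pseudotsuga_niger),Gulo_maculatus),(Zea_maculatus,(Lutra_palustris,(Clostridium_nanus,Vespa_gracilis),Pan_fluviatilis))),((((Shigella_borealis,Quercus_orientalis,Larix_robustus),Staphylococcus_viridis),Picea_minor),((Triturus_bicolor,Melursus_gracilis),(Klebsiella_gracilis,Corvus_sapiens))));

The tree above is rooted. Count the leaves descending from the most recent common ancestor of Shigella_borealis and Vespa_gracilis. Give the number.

The MRCA of Shigella_borealis and Vespa_gracilis is the root, so the clade is the entire tree.
That clade contains 22 terminal taxa: Betula_robustus, Clostridium_nanus, Corvus_sapiens, Gulo_maculatus, Klebsiella_gracilis, Larix_robustus, Listeria_maculatus, Lutra_palustris, Melursus_gracilis, Microtus_litoralis, Pan_fluviatilis, Passer_niger, Picea_minor, Pinus_giganteus, Pongo_giganteus, Pseudotsuga_niger, Quercus_orientalis, Shigella_borealis, Staphylococcus_viridis, Triturus_bicolor, Vespa_gracilis, Zea_maculatus.

22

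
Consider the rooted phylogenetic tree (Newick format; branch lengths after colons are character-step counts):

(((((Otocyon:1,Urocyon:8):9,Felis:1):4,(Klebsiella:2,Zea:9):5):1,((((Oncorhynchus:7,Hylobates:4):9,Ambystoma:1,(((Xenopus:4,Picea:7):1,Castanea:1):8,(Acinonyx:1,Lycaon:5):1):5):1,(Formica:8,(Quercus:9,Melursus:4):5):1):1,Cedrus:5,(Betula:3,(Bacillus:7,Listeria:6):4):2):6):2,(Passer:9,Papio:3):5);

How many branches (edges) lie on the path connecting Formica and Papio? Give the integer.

The MRCA of Formica and Papio is the root of the tree.
From Formica up to that node: 5 branches. From Papio up to the same node: 2 branches. Total: 5 + 2 = 7.

7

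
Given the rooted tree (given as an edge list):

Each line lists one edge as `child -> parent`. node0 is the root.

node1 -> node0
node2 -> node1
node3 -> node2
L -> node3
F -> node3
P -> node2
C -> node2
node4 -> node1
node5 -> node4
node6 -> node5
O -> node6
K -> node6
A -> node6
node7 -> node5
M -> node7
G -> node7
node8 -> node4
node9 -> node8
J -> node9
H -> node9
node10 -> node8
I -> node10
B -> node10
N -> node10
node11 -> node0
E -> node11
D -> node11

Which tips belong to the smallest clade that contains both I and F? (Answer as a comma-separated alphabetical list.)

Tracing I: it sits inside (I,B,N).
Tracing F: it sits inside (L,F).
The smallest clade enclosing both is (((L,F),P,C),(((O,K,A),(M,G)),((J,H),(I,B,N)))); the answer is its 14 terminal taxa in alphabetical order.

A, B, C, F, G, H, I, J, K, L, M, N, O, P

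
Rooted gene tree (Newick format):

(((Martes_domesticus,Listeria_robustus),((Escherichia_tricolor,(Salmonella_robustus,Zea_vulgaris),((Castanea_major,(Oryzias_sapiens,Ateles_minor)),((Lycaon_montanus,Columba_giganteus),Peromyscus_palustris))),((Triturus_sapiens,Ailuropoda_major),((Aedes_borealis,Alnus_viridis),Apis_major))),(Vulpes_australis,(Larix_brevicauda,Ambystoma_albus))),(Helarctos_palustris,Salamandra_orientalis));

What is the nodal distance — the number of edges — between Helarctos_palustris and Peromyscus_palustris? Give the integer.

The MRCA of Helarctos_palustris and Peromyscus_palustris is the root of the tree.
From Helarctos_palustris up to that node: 2 branches. From Peromyscus_palustris up to the same node: 6 branches. Total: 2 + 6 = 8.

8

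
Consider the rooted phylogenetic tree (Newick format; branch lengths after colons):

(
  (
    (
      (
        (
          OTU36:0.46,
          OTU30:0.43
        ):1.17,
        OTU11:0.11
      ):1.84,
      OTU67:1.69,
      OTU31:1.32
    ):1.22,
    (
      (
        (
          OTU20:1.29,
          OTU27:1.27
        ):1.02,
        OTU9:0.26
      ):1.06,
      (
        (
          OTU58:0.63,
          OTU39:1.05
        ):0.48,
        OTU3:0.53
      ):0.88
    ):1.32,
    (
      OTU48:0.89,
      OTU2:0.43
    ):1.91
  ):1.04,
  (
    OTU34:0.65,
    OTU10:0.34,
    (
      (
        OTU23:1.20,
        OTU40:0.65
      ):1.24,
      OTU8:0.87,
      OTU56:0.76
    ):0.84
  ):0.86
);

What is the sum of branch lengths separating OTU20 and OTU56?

The path runs OTU20 → … → MRCA → … → OTU56; the MRCA is the root of the tree.
Branch lengths along that path: 1.29 + 1.02 + 1.06 + 1.32 + 1.04 + 0.86 + 0.84 + 0.76 = 8.19.

8.19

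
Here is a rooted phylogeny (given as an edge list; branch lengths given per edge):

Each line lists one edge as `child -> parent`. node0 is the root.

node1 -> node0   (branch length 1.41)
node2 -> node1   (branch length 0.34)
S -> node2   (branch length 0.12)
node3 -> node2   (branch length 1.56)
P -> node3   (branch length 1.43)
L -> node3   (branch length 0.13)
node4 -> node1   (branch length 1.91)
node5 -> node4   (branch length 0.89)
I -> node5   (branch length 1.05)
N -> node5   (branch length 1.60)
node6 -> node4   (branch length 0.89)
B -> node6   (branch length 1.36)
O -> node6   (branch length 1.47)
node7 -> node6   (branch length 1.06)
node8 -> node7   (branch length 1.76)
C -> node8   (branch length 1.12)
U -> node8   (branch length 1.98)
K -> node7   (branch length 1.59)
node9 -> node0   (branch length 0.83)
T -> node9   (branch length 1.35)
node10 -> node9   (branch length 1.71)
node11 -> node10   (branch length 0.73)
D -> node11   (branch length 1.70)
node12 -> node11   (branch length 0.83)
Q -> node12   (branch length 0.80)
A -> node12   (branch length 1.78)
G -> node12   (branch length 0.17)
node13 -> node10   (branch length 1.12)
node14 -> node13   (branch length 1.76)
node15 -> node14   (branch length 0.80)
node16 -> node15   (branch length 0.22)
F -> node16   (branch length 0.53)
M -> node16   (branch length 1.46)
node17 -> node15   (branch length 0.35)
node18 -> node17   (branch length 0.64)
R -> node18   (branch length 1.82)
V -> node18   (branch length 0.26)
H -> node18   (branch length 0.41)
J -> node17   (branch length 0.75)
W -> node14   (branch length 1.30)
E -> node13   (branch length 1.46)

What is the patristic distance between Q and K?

11.76

The path runs Q → … → MRCA → … → K; the MRCA is the root of the tree.
Branch lengths along that path: 0.80 + 0.83 + 0.73 + 1.71 + 0.83 + 1.41 + 1.91 + 0.89 + 1.06 + 1.59 = 11.76.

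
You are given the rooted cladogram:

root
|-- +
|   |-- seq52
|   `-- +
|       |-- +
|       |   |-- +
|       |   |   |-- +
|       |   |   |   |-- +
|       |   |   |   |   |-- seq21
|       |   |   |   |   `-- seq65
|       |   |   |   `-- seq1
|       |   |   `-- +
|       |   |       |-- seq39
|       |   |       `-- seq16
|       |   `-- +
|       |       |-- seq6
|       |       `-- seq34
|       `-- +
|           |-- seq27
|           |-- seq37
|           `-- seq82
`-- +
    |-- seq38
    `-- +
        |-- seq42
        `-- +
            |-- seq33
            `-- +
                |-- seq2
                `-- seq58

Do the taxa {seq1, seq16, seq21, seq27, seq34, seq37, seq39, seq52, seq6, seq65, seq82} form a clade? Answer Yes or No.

Yes

The most recent common ancestor of these taxa subtends (seq52,(((((seq21,seq65),seq1),(seq39,seq16)),(seq6,seq34)),(seq27,seq37,seq82))).
That clade has exactly 11 tips — every listed taxon and nothing else — so the group is monophyletic.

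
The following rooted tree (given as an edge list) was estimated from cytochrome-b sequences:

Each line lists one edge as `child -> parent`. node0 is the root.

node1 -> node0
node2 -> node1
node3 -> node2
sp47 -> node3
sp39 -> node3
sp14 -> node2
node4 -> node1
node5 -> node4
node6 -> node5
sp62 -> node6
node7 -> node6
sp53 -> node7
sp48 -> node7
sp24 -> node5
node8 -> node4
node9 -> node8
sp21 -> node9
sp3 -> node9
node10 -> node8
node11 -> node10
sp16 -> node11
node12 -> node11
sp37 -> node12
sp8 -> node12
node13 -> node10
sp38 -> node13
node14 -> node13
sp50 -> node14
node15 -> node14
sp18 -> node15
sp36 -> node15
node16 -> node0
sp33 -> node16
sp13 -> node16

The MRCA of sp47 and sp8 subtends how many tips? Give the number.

16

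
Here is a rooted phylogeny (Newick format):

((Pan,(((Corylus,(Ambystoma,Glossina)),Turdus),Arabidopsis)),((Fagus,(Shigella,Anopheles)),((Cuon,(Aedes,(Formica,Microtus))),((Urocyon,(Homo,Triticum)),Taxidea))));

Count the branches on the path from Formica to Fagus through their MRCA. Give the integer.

7

The MRCA of Formica and Fagus is the node subtending ((Fagus,(Shigella,Anopheles)),((Cuon,(Aedes,(Formica,Microtus))),((Urocyon,(Homo,Triticum)),Taxidea))).
From Formica up to that node: 5 branches. From Fagus up to the same node: 2 branches. Total: 5 + 2 = 7.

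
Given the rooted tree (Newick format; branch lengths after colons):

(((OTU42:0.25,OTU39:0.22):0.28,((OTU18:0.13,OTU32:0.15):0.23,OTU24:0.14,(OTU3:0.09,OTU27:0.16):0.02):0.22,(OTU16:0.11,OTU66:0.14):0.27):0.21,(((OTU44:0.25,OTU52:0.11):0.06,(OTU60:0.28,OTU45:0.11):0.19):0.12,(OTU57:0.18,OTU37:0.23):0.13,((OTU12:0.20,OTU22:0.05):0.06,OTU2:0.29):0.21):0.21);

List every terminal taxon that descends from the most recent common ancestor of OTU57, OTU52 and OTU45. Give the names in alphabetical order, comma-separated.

OTU12, OTU2, OTU22, OTU37, OTU44, OTU45, OTU52, OTU57, OTU60

Tracing OTU57: it sits inside (OTU57,OTU37).
Tracing OTU52: it sits inside (OTU44,OTU52).
Tracing OTU45: it sits inside (OTU60,OTU45).
The smallest clade enclosing all 3 is (((OTU44,OTU52),(OTU60,OTU45)),(OTU57,OTU37),((OTU12,OTU22),OTU2)); the answer is its 9 terminal taxa in alphabetical order.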